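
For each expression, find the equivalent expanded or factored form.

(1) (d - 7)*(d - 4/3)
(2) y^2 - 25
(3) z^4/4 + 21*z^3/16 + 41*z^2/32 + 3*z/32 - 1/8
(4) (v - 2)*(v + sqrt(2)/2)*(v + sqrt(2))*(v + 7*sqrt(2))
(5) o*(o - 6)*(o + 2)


(1) = d^2 - 25*d/3 + 28/3
(2) = (y - 5)*(y + 5)
(3) = (z/4 + 1)*(z - 1/4)*(z + 1/2)*(z + 1)
(4) = v^4 - 2*v^3 + 17*sqrt(2)*v^3/2 - 17*sqrt(2)*v^2 + 22*v^2 - 44*v + 7*sqrt(2)*v - 14*sqrt(2)
(5) = o^3 - 4*o^2 - 12*o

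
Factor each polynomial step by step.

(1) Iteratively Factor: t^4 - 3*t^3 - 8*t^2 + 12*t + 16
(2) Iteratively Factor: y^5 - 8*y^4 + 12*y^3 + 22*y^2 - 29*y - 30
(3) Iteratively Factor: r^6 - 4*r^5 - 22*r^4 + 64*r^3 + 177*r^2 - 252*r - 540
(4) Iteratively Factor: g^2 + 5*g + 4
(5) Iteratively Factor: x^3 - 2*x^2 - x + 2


(1) = (t + 1)*(t^3 - 4*t^2 - 4*t + 16) = (t + 1)*(t + 2)*(t^2 - 6*t + 8) = (t - 4)*(t + 1)*(t + 2)*(t - 2)
(2) = (y - 2)*(y^4 - 6*y^3 + 22*y + 15) = (y - 2)*(y + 1)*(y^3 - 7*y^2 + 7*y + 15) = (y - 3)*(y - 2)*(y + 1)*(y^2 - 4*y - 5) = (y - 3)*(y - 2)*(y + 1)^2*(y - 5)
(3) = (r + 3)*(r^5 - 7*r^4 - r^3 + 67*r^2 - 24*r - 180) = (r - 3)*(r + 3)*(r^4 - 4*r^3 - 13*r^2 + 28*r + 60) = (r - 5)*(r - 3)*(r + 3)*(r^3 + r^2 - 8*r - 12) = (r - 5)*(r - 3)*(r + 2)*(r + 3)*(r^2 - r - 6) = (r - 5)*(r - 3)*(r + 2)^2*(r + 3)*(r - 3)
(4) = (g + 1)*(g + 4)
(5) = (x - 1)*(x^2 - x - 2) = (x - 2)*(x - 1)*(x + 1)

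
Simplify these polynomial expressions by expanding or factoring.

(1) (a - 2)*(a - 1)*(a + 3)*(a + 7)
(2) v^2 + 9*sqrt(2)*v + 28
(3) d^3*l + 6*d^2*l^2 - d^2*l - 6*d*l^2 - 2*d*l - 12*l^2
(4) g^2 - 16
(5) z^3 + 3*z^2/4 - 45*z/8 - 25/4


(1) = a^4 + 7*a^3 - 7*a^2 - 43*a + 42
(2) = (v + 2*sqrt(2))*(v + 7*sqrt(2))
(3) = (d - 2)*(d + 6*l)*(d*l + l)
(4) = (g - 4)*(g + 4)
(5) = (z - 5/2)*(z + 5/4)*(z + 2)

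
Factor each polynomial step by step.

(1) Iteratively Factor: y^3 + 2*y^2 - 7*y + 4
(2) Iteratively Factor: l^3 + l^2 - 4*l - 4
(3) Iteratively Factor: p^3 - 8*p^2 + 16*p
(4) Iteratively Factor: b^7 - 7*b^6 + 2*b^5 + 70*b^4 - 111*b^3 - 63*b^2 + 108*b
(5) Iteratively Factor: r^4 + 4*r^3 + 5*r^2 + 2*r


(1) = (y - 1)*(y^2 + 3*y - 4) = (y - 1)^2*(y + 4)
(2) = (l + 1)*(l^2 - 4) = (l - 2)*(l + 1)*(l + 2)
(3) = (p)*(p^2 - 8*p + 16) = p*(p - 4)*(p - 4)
(4) = (b + 1)*(b^6 - 8*b^5 + 10*b^4 + 60*b^3 - 171*b^2 + 108*b) = (b - 3)*(b + 1)*(b^5 - 5*b^4 - 5*b^3 + 45*b^2 - 36*b) = (b - 3)*(b + 1)*(b + 3)*(b^4 - 8*b^3 + 19*b^2 - 12*b) = (b - 4)*(b - 3)*(b + 1)*(b + 3)*(b^3 - 4*b^2 + 3*b) = b*(b - 4)*(b - 3)*(b + 1)*(b + 3)*(b^2 - 4*b + 3) = b*(b - 4)*(b - 3)^2*(b + 1)*(b + 3)*(b - 1)
(5) = (r + 2)*(r^3 + 2*r^2 + r) = (r + 1)*(r + 2)*(r^2 + r) = (r + 1)^2*(r + 2)*(r)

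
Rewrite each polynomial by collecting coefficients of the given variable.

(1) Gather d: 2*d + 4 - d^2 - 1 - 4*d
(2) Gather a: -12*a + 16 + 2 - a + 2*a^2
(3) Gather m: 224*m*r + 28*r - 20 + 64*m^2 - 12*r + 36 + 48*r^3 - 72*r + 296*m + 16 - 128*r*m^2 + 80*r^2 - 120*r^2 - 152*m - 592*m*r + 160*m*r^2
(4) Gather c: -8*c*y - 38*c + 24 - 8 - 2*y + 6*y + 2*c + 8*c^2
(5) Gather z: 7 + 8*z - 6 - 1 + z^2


(1) = -d^2 - 2*d + 3
(2) = 2*a^2 - 13*a + 18
(3) = m^2*(64 - 128*r) + m*(160*r^2 - 368*r + 144) + 48*r^3 - 40*r^2 - 56*r + 32
(4) = 8*c^2 + c*(-8*y - 36) + 4*y + 16
(5) = z^2 + 8*z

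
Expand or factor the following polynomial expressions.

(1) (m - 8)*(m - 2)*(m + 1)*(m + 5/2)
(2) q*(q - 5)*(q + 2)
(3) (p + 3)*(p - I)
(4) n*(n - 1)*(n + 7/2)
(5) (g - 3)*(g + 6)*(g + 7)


(1) = m^4 - 13*m^3/2 - 33*m^2/2 + 31*m + 40
(2) = q^3 - 3*q^2 - 10*q
(3) = p^2 + 3*p - I*p - 3*I
(4) = n^3 + 5*n^2/2 - 7*n/2
(5) = g^3 + 10*g^2 + 3*g - 126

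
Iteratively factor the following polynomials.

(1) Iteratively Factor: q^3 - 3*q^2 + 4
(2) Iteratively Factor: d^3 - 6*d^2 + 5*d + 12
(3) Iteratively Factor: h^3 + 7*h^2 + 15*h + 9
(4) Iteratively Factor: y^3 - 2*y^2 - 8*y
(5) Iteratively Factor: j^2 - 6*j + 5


(1) = (q + 1)*(q^2 - 4*q + 4) = (q - 2)*(q + 1)*(q - 2)
(2) = (d - 4)*(d^2 - 2*d - 3) = (d - 4)*(d - 3)*(d + 1)
(3) = (h + 1)*(h^2 + 6*h + 9) = (h + 1)*(h + 3)*(h + 3)
(4) = (y + 2)*(y^2 - 4*y) = y*(y + 2)*(y - 4)
(5) = (j - 1)*(j - 5)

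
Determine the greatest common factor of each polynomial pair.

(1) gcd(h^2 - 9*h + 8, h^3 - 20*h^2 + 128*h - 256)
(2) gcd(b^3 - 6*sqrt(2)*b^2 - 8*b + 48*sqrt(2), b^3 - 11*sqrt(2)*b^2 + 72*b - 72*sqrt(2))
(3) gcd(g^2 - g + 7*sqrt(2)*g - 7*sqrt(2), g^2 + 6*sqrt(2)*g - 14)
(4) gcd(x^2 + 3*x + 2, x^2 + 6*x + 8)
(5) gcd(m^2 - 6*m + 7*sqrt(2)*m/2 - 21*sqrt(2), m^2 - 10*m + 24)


(1) = gcd((h - 8)*(h - 1), (h - 8)^2*(h - 4)) = h - 8
(2) = b^2 - 8*sqrt(2)*b + 24
(3) = g + 7*sqrt(2)
(4) = x + 2
(5) = m - 6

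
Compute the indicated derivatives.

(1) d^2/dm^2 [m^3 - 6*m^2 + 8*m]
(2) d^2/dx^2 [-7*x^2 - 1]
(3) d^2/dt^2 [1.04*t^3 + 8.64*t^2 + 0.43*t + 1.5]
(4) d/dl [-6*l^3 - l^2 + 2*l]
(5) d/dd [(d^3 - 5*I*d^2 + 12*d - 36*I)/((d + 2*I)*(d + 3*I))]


(1) = 6*m - 12
(2) = -14
(3) = 6.24*t + 17.28
(4) = -18*l^2 - 2*l + 2
(5) = (d^2 + 4*I*d + 28)/(d^2 + 4*I*d - 4)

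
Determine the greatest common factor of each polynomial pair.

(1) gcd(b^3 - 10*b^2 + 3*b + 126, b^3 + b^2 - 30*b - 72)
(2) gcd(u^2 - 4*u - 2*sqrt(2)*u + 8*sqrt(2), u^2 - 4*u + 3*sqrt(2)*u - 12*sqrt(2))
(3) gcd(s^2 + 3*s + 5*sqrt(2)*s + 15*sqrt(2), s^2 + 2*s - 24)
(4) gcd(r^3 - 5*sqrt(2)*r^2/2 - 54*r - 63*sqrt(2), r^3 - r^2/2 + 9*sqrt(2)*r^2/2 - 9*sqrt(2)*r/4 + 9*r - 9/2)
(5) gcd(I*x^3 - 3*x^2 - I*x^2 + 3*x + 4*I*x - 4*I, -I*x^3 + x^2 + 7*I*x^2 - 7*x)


(1) = gcd((b - 7)*(b - 6)*(b + 3), (b - 6)*(b + 3)*(b + 4)) = b^2 - 3*b - 18
(2) = gcd((u - 4)*(u - 2*sqrt(2)), (u - 4)*(u + 3*sqrt(2))) = u - 4
(3) = gcd((s + 3)*(s + 5*sqrt(2)), (s - 4)*(s + 6)) = 1
(4) = gcd((r - 7*sqrt(2))*(r + 3*sqrt(2)/2)*(r + 3*sqrt(2)), (r - 1/2)*(r + 3*sqrt(2)/2)*(r + 3*sqrt(2))) = r^2 + 9*sqrt(2)*r/2 + 9
(5) = 1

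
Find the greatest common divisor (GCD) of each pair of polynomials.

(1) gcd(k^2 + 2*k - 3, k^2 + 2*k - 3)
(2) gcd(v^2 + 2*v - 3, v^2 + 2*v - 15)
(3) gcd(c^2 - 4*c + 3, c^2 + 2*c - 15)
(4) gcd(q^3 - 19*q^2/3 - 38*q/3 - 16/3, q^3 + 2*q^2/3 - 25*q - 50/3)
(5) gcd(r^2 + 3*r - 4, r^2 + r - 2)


(1) = k^2 + 2*k - 3
(2) = gcd((v - 1)*(v + 3), (v - 3)*(v + 5)) = 1
(3) = c - 3
(4) = gcd((q - 8)*(q + 2/3)*(q + 1), (q - 5)*(q + 2/3)*(q + 5)) = q + 2/3
(5) = r - 1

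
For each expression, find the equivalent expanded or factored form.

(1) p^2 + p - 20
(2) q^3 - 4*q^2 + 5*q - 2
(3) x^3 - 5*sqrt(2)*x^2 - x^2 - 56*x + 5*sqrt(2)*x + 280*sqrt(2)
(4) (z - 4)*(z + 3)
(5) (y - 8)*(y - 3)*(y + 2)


(1) = (p - 4)*(p + 5)
(2) = (q - 2)*(q - 1)^2
(3) = (x - 8)*(x + 7)*(x - 5*sqrt(2))
(4) = z^2 - z - 12
(5) = y^3 - 9*y^2 + 2*y + 48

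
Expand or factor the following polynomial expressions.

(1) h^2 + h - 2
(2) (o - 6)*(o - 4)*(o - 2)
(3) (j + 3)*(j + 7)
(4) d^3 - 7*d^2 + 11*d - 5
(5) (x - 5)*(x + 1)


(1) = (h - 1)*(h + 2)
(2) = o^3 - 12*o^2 + 44*o - 48
(3) = j^2 + 10*j + 21
(4) = (d - 5)*(d - 1)^2
(5) = x^2 - 4*x - 5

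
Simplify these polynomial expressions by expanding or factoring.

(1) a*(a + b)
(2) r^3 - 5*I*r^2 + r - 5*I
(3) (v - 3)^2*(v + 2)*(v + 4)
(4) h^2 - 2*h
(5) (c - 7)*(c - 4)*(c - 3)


(1) = a^2 + a*b
(2) = (r - 5*I)*(r - I)*(r + I)
(3) = v^4 - 19*v^2 + 6*v + 72
(4) = h*(h - 2)
(5) = c^3 - 14*c^2 + 61*c - 84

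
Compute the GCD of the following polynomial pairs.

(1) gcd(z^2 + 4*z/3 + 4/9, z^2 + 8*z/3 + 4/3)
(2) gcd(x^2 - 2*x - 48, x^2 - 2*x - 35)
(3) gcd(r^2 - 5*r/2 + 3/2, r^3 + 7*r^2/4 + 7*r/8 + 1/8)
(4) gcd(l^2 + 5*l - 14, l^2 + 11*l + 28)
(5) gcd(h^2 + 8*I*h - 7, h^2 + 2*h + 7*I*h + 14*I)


(1) = gcd((z + 2/3)^2, (z + 2/3)*(z + 2)) = z + 2/3
(2) = 1
(3) = 1
(4) = gcd((l - 2)*(l + 7), (l + 4)*(l + 7)) = l + 7
(5) = gcd((h + I)*(h + 7*I), (h + 2)*(h + 7*I)) = h + 7*I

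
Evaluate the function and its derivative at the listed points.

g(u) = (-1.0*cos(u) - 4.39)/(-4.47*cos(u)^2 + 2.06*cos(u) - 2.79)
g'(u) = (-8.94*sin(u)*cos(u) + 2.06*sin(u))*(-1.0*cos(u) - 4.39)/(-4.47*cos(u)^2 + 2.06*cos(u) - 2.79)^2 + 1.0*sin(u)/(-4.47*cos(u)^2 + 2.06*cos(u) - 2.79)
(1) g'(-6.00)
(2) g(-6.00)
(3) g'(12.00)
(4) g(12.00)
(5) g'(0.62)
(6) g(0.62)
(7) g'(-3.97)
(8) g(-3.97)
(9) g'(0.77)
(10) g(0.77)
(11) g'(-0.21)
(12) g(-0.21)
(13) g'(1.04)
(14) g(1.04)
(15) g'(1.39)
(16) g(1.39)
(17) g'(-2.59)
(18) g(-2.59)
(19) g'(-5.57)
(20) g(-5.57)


(1) = 0.34
(2) = 1.08
(3) = -0.73
(4) = 1.24
(5) = 0.81
(6) = 1.28
(7) = -0.69
(8) = 0.60
(9) = 0.99
(10) = 1.41
(11) = -0.25
(12) = 1.06
(13) = 0.95
(14) = 1.69
(15) = -0.69
(16) = 1.78
(17) = 0.36
(18) = 0.45
(19) = 0.93
(20) = 1.36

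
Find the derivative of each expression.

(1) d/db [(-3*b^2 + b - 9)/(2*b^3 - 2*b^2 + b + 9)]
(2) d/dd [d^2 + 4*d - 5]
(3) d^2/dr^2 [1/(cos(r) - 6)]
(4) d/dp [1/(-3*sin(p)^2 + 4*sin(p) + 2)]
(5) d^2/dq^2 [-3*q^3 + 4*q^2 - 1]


(1) = (6*b^4 - 4*b^3 + 53*b^2 - 90*b + 18)/(4*b^6 - 8*b^5 + 8*b^4 + 32*b^3 - 35*b^2 + 18*b + 81)
(2) = 2*d + 4
(3) = (sin(r)^2 - 6*cos(r) + 1)/(cos(r) - 6)^3
(4) = 2*(3*sin(p) - 2)*cos(p)/(-3*sin(p)^2 + 4*sin(p) + 2)^2
(5) = 8 - 18*q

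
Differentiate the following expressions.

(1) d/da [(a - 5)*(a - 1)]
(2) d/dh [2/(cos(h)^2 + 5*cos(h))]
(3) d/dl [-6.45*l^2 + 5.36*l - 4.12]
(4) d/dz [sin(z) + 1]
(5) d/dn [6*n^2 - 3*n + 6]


(1) = 2*a - 6
(2) = 2*(2*cos(h) + 5)*sin(h)/((cos(h) + 5)^2*cos(h)^2)
(3) = 5.36 - 12.9*l
(4) = cos(z)
(5) = 12*n - 3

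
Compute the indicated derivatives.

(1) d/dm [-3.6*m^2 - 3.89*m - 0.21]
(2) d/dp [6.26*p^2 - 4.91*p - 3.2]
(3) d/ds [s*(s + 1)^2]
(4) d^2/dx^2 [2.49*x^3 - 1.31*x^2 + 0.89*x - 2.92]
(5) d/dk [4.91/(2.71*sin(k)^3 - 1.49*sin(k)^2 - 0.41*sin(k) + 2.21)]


(1) = -7.2*m - 3.89
(2) = 12.52*p - 4.91
(3) = (s + 1)*(3*s + 1)
(4) = 14.94*x - 2.62
(5) = (-39.9183*sin(k)^2 + 14.6318*sin(k) + 2.0131)*cos(k)/(2.71*sin(k)^3 - 1.49*sin(k)^2 - 0.41*sin(k) + 2.21)^2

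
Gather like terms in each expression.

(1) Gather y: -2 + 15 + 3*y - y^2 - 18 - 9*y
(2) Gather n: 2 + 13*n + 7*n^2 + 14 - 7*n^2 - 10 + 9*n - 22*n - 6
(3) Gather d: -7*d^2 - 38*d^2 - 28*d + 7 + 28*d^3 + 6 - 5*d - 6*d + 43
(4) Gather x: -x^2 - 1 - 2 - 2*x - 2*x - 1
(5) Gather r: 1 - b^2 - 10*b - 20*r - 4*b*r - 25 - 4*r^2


(1) = -y^2 - 6*y - 5
(2) = 0
(3) = 28*d^3 - 45*d^2 - 39*d + 56
(4) = -x^2 - 4*x - 4
(5) = -b^2 - 10*b - 4*r^2 + r*(-4*b - 20) - 24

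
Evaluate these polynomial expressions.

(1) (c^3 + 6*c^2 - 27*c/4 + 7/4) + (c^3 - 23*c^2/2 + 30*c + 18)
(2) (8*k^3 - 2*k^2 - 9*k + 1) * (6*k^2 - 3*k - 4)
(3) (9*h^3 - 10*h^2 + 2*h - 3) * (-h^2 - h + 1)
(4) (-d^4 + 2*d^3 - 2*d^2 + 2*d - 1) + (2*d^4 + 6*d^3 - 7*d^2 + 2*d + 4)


(1) = 2*c^3 - 11*c^2/2 + 93*c/4 + 79/4
(2) = 48*k^5 - 36*k^4 - 80*k^3 + 41*k^2 + 33*k - 4
(3) = -9*h^5 + h^4 + 17*h^3 - 9*h^2 + 5*h - 3
(4) = d^4 + 8*d^3 - 9*d^2 + 4*d + 3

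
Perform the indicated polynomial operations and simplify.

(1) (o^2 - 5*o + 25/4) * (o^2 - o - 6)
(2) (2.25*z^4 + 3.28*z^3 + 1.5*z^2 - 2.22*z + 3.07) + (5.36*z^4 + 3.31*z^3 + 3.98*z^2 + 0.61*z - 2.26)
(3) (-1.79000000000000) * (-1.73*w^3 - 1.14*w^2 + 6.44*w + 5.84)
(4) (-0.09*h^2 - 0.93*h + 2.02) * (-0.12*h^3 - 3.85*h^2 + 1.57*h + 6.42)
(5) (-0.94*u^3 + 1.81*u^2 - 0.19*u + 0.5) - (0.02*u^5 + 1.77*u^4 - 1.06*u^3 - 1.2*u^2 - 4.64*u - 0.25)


(1) = o^4 - 6*o^3 + 21*o^2/4 + 95*o/4 - 75/2
(2) = 7.61*z^4 + 6.59*z^3 + 5.48*z^2 - 1.61*z + 0.81
(3) = 3.0967*w^3 + 2.0406*w^2 - 11.5276*w - 10.4536
(4) = 0.0108*h^5 + 0.4581*h^4 + 3.1968*h^3 - 9.8149*h^2 - 2.7992*h + 12.9684
(5) = -0.02*u^5 - 1.77*u^4 + 0.12*u^3 + 3.01*u^2 + 4.45*u + 0.75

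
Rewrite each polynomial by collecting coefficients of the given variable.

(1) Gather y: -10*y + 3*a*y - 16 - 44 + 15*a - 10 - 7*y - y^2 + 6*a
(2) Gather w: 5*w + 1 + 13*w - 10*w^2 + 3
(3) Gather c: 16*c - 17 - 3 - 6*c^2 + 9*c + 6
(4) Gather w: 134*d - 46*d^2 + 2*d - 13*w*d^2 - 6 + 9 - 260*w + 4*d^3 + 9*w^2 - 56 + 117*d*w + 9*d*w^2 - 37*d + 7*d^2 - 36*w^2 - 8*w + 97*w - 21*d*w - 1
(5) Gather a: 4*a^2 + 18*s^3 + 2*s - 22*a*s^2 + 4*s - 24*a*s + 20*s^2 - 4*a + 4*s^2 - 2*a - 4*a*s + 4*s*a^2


(1) = 21*a - y^2 + y*(3*a - 17) - 70
(2) = -10*w^2 + 18*w + 4
(3) = -6*c^2 + 25*c - 14
(4) = 4*d^3 - 39*d^2 + 99*d + w^2*(9*d - 27) + w*(-13*d^2 + 96*d - 171) - 54
(5) = a^2*(4*s + 4) + a*(-22*s^2 - 28*s - 6) + 18*s^3 + 24*s^2 + 6*s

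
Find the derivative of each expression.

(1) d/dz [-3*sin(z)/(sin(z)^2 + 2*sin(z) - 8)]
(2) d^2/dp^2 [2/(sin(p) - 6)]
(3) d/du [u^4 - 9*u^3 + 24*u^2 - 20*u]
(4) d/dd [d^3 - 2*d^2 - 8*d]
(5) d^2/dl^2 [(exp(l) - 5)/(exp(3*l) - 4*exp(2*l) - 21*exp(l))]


(1) = 3*(sin(z)^2 + 8)*cos(z)/((sin(z) - 2)^2*(sin(z) + 4)^2)
(2) = 2*(-6*sin(p) + cos(p)^2 + 1)/(sin(p) - 6)^3
(3) = 4*u^3 - 27*u^2 + 48*u - 20
(4) = 3*d^2 - 4*d - 8
(5) = (4*exp(5*l) - 57*exp(4*l) + 320*exp(3*l) - 194*exp(2*l) - 1260*exp(l) - 2205)*exp(-l)/(exp(6*l) - 12*exp(5*l) - 15*exp(4*l) + 440*exp(3*l) + 315*exp(2*l) - 5292*exp(l) - 9261)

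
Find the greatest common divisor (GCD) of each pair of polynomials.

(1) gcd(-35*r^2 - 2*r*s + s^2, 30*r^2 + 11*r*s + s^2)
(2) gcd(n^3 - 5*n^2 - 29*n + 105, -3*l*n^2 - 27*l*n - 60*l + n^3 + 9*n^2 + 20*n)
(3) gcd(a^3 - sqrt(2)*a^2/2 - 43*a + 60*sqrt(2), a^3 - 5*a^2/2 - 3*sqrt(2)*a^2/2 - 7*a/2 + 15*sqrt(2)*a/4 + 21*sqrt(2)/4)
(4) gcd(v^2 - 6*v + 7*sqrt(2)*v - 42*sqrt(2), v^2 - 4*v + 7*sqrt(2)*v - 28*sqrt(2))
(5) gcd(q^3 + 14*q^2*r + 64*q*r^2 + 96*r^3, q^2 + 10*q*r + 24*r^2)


(1) = 5*r + s
(2) = gcd((n - 7)*(n - 3)*(n + 5), (-3*l + n)*(n + 4)*(n + 5)) = n + 5
(3) = a - 3*sqrt(2)/2
(4) = v + 7*sqrt(2)
(5) = gcd((q + 4*r)^2*(q + 6*r), (q + 4*r)*(q + 6*r)) = q^2 + 10*q*r + 24*r^2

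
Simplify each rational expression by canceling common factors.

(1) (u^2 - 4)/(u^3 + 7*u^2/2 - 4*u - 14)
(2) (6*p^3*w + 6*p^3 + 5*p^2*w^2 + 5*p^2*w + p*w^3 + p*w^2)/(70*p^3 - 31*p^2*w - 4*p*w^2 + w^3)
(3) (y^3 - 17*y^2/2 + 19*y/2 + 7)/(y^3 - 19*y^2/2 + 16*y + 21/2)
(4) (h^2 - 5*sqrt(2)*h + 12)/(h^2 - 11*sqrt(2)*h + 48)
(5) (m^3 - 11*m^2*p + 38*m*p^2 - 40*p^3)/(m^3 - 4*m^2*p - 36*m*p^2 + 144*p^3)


(1) = 2/(2*u + 7)
(2) = (6*p^3*w + 6*p^3 + 5*p^2*w^2 + 5*p^2*w + p*w^3 + p*w^2)/(70*p^3 - 31*p^2*w - 4*p*w^2 + w^3)
(3) = (y - 2)/(y - 3)
(4) = (h - 2*sqrt(2))/(h - 8*sqrt(2))
(5) = (-m^2 + 7*m*p - 10*p^2)/(-m^2 + 36*p^2)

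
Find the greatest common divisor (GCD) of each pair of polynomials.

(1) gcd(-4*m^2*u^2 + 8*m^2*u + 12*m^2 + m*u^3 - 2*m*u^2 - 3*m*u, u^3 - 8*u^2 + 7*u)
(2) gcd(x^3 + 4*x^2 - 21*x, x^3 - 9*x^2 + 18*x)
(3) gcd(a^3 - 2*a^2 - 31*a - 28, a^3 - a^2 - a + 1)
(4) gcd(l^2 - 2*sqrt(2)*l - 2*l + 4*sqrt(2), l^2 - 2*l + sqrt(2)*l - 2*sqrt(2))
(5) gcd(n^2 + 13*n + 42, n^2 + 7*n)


(1) = 1
(2) = x^2 - 3*x
(3) = a + 1
(4) = l - 2
(5) = n + 7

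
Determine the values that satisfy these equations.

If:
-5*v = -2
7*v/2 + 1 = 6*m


Then:
m = 2/5
v = 2/5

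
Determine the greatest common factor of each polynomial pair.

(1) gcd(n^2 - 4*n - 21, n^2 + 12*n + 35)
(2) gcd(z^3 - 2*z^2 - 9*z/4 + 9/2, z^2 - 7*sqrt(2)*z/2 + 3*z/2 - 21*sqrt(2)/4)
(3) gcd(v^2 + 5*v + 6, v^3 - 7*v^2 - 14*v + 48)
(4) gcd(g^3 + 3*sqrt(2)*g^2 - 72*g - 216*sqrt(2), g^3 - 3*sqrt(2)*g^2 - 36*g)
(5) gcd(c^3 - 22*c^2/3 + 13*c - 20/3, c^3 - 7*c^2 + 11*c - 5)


(1) = 1
(2) = z + 3/2
(3) = gcd((v + 2)*(v + 3), (v - 8)*(v - 2)*(v + 3)) = v + 3
(4) = gcd((g - 6*sqrt(2))*(g + 3*sqrt(2))*(g + 6*sqrt(2)), g*(g - 6*sqrt(2))*(g + 3*sqrt(2))) = g^2 - 3*sqrt(2)*g - 36
(5) = gcd((c - 5)*(c - 4/3)*(c - 1), (c - 5)*(c - 1)^2) = c^2 - 6*c + 5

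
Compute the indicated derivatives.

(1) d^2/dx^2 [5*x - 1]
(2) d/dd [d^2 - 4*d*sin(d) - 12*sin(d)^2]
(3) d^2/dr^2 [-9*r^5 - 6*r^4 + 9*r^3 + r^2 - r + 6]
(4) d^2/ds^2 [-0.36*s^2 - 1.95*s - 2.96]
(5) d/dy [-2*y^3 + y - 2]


(1) = 0
(2) = -4*d*cos(d) + 2*d - 4*sin(d) - 12*sin(2*d)
(3) = -180*r^3 - 72*r^2 + 54*r + 2
(4) = -0.720000000000000
(5) = 1 - 6*y^2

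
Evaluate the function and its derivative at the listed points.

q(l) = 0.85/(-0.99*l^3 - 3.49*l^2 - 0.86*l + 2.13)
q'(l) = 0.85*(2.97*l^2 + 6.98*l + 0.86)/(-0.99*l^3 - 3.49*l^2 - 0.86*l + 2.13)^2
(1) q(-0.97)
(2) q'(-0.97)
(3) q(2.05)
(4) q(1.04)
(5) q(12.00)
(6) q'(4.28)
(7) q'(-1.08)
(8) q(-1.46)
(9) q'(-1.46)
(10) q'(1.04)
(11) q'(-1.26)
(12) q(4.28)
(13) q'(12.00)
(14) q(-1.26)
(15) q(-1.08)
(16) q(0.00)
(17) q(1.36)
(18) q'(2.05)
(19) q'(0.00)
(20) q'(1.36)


(1) = 1.46
(2) = -7.77
(3) = -0.04
(4) = -0.23
(5) = -0.00
(6) = 0.00
(7) = -49.40
(8) = -0.87
(9) = -2.70
(10) = 0.72
(11) = -22.76
(12) = -0.01
(13) = 0.00
(14) = -2.45
(15) = 3.61
(16) = 0.40
(17) = -0.11
(18) = 0.05
(19) = 0.16
(20) = 0.21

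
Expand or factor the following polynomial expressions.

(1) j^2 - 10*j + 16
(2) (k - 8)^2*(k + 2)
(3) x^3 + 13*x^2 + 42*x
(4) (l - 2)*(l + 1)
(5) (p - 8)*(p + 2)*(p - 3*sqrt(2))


(1) = (j - 8)*(j - 2)
(2) = k^3 - 14*k^2 + 32*k + 128
(3) = x*(x + 6)*(x + 7)
(4) = l^2 - l - 2
(5) = p^3 - 6*p^2 - 3*sqrt(2)*p^2 - 16*p + 18*sqrt(2)*p + 48*sqrt(2)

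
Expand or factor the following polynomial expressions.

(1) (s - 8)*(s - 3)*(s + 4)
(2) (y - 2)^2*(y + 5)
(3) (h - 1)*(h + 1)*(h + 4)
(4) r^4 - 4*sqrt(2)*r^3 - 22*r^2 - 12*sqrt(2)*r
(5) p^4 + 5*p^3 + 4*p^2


(1) = s^3 - 7*s^2 - 20*s + 96
(2) = y^3 + y^2 - 16*y + 20
(3) = h^3 + 4*h^2 - h - 4
(4) = r*(r - 6*sqrt(2))*(r + sqrt(2))^2
(5) = p^2*(p + 1)*(p + 4)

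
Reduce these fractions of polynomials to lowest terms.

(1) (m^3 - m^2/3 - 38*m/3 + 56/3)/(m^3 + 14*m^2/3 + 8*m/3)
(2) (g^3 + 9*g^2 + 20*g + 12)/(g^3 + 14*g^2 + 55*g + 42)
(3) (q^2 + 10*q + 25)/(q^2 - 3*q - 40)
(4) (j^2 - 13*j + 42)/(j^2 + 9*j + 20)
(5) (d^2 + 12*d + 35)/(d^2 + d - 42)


(1) = (3*m^2 - 13*m + 14)/(3*m^2 + 2*m)
(2) = (g + 2)/(g + 7)
(3) = (q + 5)/(q - 8)
(4) = (j^2 - 13*j + 42)/(j^2 + 9*j + 20)
(5) = (d + 5)/(d - 6)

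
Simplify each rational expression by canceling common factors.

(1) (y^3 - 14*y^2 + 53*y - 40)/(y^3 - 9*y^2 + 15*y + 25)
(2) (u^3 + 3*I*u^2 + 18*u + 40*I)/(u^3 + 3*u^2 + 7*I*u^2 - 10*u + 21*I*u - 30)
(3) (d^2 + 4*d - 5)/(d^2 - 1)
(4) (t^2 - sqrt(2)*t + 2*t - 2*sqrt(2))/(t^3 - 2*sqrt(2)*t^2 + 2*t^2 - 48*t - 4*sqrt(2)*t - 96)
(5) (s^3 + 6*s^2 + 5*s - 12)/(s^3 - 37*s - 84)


(1) = (y^2 - 9*y + 8)/(y^2 - 4*y - 5)
(2) = (u - 4*I)/(u + 3)
(3) = (d + 5)/(d + 1)
(4) = (t - sqrt(2))/(t^2 - 2*sqrt(2)*t - 48)
(5) = (s - 1)/(s - 7)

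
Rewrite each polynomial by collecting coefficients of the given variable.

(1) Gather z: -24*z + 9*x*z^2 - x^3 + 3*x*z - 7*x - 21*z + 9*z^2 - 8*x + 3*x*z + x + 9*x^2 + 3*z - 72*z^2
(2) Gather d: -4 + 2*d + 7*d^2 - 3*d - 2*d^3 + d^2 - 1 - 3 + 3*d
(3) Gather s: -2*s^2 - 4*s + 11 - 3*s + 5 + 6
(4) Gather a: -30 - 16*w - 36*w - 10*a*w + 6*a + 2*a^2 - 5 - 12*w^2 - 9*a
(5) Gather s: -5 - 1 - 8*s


(1) = -x^3 + 9*x^2 - 14*x + z^2*(9*x - 63) + z*(6*x - 42)
(2) = -2*d^3 + 8*d^2 + 2*d - 8
(3) = -2*s^2 - 7*s + 22
(4) = 2*a^2 + a*(-10*w - 3) - 12*w^2 - 52*w - 35
(5) = -8*s - 6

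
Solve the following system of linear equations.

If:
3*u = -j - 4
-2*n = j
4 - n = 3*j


Then:
j = 8/5
n = -4/5
u = -28/15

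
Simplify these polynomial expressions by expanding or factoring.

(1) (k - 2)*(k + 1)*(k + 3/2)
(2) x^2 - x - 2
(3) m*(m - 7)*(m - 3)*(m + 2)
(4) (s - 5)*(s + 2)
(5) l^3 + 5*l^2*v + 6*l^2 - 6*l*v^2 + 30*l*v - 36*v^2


(1) = k^3 + k^2/2 - 7*k/2 - 3
(2) = (x - 2)*(x + 1)
(3) = m^4 - 8*m^3 + m^2 + 42*m
(4) = s^2 - 3*s - 10
(5) = (l + 6)*(l - v)*(l + 6*v)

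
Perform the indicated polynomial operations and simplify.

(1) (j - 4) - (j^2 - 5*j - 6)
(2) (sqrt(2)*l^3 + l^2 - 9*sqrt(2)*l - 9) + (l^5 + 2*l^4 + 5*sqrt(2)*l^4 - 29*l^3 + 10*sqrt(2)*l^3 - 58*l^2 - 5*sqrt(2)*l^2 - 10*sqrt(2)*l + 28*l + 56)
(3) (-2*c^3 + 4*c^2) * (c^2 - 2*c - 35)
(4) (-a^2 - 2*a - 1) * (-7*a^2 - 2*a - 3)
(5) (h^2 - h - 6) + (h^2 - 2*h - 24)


(1) = -j^2 + 6*j + 2
(2) = l^5 + 2*l^4 + 5*sqrt(2)*l^4 - 29*l^3 + 11*sqrt(2)*l^3 - 57*l^2 - 5*sqrt(2)*l^2 - 19*sqrt(2)*l + 28*l + 47
(3) = -2*c^5 + 8*c^4 + 62*c^3 - 140*c^2
(4) = 7*a^4 + 16*a^3 + 14*a^2 + 8*a + 3
(5) = 2*h^2 - 3*h - 30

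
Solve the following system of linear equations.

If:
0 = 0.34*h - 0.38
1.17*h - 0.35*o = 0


Then:
h = 1.12
o = 3.74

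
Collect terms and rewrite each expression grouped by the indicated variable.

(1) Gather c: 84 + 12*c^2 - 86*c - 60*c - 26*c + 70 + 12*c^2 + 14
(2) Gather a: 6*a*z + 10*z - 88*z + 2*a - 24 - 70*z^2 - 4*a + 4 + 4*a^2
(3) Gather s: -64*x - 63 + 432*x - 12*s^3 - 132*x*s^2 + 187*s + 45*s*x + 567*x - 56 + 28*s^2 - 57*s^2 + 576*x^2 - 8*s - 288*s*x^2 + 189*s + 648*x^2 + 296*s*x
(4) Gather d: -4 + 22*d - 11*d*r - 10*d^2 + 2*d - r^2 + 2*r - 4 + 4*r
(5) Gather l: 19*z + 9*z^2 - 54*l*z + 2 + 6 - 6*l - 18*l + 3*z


(1) = 24*c^2 - 172*c + 168
(2) = 4*a^2 + a*(6*z - 2) - 70*z^2 - 78*z - 20
(3) = -12*s^3 + s^2*(-132*x - 29) + s*(-288*x^2 + 341*x + 368) + 1224*x^2 + 935*x - 119
(4) = -10*d^2 + d*(24 - 11*r) - r^2 + 6*r - 8
(5) = l*(-54*z - 24) + 9*z^2 + 22*z + 8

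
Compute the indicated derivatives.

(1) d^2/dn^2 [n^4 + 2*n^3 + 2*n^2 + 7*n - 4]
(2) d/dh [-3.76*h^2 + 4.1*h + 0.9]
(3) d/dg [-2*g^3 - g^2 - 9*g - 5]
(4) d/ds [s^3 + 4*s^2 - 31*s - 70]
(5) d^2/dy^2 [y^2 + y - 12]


(1) = 12*n^2 + 12*n + 4
(2) = 4.1 - 7.52*h
(3) = -6*g^2 - 2*g - 9
(4) = 3*s^2 + 8*s - 31
(5) = 2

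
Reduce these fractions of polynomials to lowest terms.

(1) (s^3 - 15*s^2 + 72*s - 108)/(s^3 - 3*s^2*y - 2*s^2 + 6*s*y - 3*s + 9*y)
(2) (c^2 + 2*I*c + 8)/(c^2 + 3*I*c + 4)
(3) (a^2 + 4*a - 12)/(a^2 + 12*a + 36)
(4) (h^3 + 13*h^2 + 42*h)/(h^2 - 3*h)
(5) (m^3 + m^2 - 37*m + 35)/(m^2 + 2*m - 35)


(1) = (-s^2 + 12*s - 36)/(-s^2 + 3*s*y - s + 3*y)
(2) = (c - 2*I)/(c - I)
(3) = (a - 2)/(a + 6)
(4) = (h^2 + 13*h + 42)/(h - 3)
(5) = m - 1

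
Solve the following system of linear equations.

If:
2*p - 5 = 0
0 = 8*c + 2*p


Then:
c = -5/8
p = 5/2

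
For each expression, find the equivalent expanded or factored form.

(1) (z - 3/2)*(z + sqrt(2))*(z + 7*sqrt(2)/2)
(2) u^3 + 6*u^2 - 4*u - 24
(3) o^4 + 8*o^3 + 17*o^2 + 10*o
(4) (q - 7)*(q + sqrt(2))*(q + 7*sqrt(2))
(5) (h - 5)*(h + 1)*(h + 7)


(1) = z^3 - 3*z^2/2 + 9*sqrt(2)*z^2/2 - 27*sqrt(2)*z/4 + 7*z - 21/2
(2) = (u - 2)*(u + 2)*(u + 6)
(3) = o*(o + 1)*(o + 2)*(o + 5)
(4) = q^3 - 7*q^2 + 8*sqrt(2)*q^2 - 56*sqrt(2)*q + 14*q - 98
(5) = h^3 + 3*h^2 - 33*h - 35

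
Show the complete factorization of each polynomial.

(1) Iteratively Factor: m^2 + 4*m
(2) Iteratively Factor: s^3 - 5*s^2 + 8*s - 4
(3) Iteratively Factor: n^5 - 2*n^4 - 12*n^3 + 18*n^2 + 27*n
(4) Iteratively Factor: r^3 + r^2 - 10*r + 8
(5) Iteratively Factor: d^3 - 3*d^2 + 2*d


(1) = (m + 4)*(m)
(2) = (s - 1)*(s^2 - 4*s + 4) = (s - 2)*(s - 1)*(s - 2)
(3) = (n + 3)*(n^4 - 5*n^3 + 3*n^2 + 9*n) = (n + 1)*(n + 3)*(n^3 - 6*n^2 + 9*n) = (n - 3)*(n + 1)*(n + 3)*(n^2 - 3*n) = (n - 3)^2*(n + 1)*(n + 3)*(n)
(4) = (r - 2)*(r^2 + 3*r - 4) = (r - 2)*(r + 4)*(r - 1)
(5) = (d - 1)*(d^2 - 2*d) = d*(d - 1)*(d - 2)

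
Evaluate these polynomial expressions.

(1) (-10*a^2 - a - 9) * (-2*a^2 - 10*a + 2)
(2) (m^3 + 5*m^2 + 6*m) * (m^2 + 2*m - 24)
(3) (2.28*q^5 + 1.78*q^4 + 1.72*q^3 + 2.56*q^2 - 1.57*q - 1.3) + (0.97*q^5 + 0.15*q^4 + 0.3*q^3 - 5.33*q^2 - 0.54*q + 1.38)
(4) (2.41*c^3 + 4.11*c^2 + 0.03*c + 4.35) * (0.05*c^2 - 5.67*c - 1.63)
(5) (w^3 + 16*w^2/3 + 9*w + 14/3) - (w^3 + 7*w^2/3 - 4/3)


(1) = 20*a^4 + 102*a^3 + 8*a^2 + 88*a - 18
(2) = m^5 + 7*m^4 - 8*m^3 - 108*m^2 - 144*m
(3) = 3.25*q^5 + 1.93*q^4 + 2.02*q^3 - 2.77*q^2 - 2.11*q + 0.08
(4) = 0.1205*c^5 - 13.4592*c^4 - 27.2305*c^3 - 6.6519*c^2 - 24.7134*c - 7.0905
(5) = 3*w^2 + 9*w + 6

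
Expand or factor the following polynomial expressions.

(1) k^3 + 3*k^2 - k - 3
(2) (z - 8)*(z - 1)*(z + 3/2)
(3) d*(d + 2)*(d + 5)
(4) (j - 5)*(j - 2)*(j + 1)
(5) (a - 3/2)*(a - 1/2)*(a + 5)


(1) = (k - 1)*(k + 1)*(k + 3)
(2) = z^3 - 15*z^2/2 - 11*z/2 + 12
(3) = d^3 + 7*d^2 + 10*d
(4) = j^3 - 6*j^2 + 3*j + 10
(5) = a^3 + 3*a^2 - 37*a/4 + 15/4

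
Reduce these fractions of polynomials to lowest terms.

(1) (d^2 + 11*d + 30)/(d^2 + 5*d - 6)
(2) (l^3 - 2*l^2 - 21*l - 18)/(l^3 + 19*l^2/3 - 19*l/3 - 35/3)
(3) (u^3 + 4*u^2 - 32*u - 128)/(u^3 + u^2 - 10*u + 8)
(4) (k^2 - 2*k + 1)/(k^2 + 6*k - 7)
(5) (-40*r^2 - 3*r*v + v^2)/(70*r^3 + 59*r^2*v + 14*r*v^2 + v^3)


(1) = (d + 5)/(d - 1)
(2) = (3*l^2 - 9*l - 54)/(3*l^2 + 16*l - 35)
(3) = (u^2 - 32)/(u^2 - 3*u + 2)
(4) = (k - 1)/(k + 7)
(5) = (-8*r + v)/(14*r^2 + 9*r*v + v^2)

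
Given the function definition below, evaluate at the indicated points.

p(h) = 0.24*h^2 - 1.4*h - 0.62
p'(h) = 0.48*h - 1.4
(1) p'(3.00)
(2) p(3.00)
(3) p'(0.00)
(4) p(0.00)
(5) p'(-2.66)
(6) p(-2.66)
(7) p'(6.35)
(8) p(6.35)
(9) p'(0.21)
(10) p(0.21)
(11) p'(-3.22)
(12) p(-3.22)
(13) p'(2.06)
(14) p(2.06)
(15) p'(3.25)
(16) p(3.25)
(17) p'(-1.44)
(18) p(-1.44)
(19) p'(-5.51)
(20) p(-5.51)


(1) = 0.04
(2) = -2.66
(3) = -1.40
(4) = -0.62
(5) = -2.68
(6) = 4.80
(7) = 1.65
(8) = 0.17
(9) = -1.30
(10) = -0.90
(11) = -2.95
(12) = 6.38
(13) = -0.41
(14) = -2.49
(15) = 0.16
(16) = -2.64
(17) = -2.09
(18) = 1.89
(19) = -4.04
(20) = 14.38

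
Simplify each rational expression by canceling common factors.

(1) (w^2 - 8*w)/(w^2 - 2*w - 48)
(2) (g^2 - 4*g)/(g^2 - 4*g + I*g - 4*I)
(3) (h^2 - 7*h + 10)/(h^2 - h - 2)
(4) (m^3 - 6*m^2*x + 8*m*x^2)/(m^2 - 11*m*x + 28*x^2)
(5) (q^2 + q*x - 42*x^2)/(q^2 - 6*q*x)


(1) = w/(w + 6)
(2) = g/(g + I)
(3) = (h - 5)/(h + 1)
(4) = (-m^2 + 2*m*x)/(-m + 7*x)
(5) = (q + 7*x)/q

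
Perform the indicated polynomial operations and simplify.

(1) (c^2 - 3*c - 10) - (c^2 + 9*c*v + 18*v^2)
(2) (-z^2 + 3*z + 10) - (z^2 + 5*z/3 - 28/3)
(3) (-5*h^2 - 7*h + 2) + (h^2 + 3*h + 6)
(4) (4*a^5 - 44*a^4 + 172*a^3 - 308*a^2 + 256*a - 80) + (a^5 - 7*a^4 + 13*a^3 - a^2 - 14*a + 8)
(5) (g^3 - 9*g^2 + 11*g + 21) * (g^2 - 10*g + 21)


(1) = -9*c*v - 3*c - 18*v^2 - 10
(2) = -2*z^2 + 4*z/3 + 58/3
(3) = -4*h^2 - 4*h + 8
(4) = 5*a^5 - 51*a^4 + 185*a^3 - 309*a^2 + 242*a - 72
(5) = g^5 - 19*g^4 + 122*g^3 - 278*g^2 + 21*g + 441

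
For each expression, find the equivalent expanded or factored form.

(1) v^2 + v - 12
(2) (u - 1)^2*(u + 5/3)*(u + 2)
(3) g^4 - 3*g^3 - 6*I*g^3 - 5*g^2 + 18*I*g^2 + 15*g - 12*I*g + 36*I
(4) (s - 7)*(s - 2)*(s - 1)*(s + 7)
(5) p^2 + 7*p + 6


(1) = (v - 3)*(v + 4)
(2) = u^4 + 5*u^3/3 - 3*u^2 - 3*u + 10/3
(3) = (g - 3)*(g - 4*I)*(g - 3*I)*(g + I)
(4) = s^4 - 3*s^3 - 47*s^2 + 147*s - 98
(5) = (p + 1)*(p + 6)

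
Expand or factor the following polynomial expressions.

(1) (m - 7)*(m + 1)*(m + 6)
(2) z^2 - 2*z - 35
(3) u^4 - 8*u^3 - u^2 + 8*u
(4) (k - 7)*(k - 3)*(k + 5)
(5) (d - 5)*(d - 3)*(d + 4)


(1) = m^3 - 43*m - 42
(2) = (z - 7)*(z + 5)
(3) = u*(u - 8)*(u - 1)*(u + 1)
(4) = k^3 - 5*k^2 - 29*k + 105
(5) = d^3 - 4*d^2 - 17*d + 60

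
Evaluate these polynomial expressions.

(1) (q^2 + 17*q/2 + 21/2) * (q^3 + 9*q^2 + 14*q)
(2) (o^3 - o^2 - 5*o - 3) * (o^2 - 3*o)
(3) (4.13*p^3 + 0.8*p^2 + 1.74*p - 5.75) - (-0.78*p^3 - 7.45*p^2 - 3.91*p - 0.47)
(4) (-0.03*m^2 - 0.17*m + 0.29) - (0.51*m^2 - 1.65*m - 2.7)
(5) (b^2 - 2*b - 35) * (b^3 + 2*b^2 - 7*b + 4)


(1) = q^5 + 35*q^4/2 + 101*q^3 + 427*q^2/2 + 147*q
(2) = o^5 - 4*o^4 - 2*o^3 + 12*o^2 + 9*o
(3) = 4.91*p^3 + 8.25*p^2 + 5.65*p - 5.28
(4) = -0.54*m^2 + 1.48*m + 2.99
(5) = b^5 - 46*b^3 - 52*b^2 + 237*b - 140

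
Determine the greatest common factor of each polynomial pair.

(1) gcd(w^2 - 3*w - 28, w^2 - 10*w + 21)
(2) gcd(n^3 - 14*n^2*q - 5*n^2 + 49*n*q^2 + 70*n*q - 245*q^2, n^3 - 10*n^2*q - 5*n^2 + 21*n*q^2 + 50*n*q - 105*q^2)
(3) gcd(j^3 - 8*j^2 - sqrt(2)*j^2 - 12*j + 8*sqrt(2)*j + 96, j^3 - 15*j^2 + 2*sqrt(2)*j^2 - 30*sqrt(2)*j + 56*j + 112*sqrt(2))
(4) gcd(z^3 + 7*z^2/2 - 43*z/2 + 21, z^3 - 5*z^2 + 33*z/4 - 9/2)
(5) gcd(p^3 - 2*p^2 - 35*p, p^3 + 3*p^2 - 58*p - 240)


(1) = w - 7
(2) = gcd((n - 5)*(n - 7*q)^2, (n - 5)*(n - 7*q)*(n - 3*q)) = -n^2 + 7*n*q + 5*n - 35*q
(3) = gcd((j - 8)*(j - 3*sqrt(2))*(j + 2*sqrt(2)), (j - 8)*(j - 7)*(j + 2*sqrt(2))) = j^2 + j*(-8 + 2*sqrt(2)) - 16*sqrt(2)
(4) = z^2 - 7*z/2 + 3
(5) = gcd(p*(p - 7)*(p + 5), (p - 8)*(p + 5)*(p + 6)) = p + 5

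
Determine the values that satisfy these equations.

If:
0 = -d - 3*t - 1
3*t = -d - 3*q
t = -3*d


Then:
d = 1/8
q = 1/3
t = -3/8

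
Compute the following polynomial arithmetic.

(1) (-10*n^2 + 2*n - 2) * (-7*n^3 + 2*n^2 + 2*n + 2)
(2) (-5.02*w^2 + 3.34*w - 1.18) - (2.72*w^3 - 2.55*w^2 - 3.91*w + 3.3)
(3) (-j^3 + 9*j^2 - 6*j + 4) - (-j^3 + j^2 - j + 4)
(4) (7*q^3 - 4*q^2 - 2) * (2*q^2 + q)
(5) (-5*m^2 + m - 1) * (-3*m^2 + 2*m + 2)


(1) = 70*n^5 - 34*n^4 - 2*n^3 - 20*n^2 - 4
(2) = -2.72*w^3 - 2.47*w^2 + 7.25*w - 4.48
(3) = 8*j^2 - 5*j
(4) = 14*q^5 - q^4 - 4*q^3 - 4*q^2 - 2*q
(5) = 15*m^4 - 13*m^3 - 5*m^2 - 2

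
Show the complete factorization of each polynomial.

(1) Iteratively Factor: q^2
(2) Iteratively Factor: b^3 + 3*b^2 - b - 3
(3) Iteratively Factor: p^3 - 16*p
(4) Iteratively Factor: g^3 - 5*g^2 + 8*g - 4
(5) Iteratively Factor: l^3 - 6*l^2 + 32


(1) = (q)*(q)
(2) = (b + 3)*(b^2 - 1) = (b - 1)*(b + 3)*(b + 1)
(3) = (p)*(p^2 - 16) = p*(p + 4)*(p - 4)
(4) = (g - 2)*(g^2 - 3*g + 2) = (g - 2)^2*(g - 1)
(5) = (l - 4)*(l^2 - 2*l - 8) = (l - 4)*(l + 2)*(l - 4)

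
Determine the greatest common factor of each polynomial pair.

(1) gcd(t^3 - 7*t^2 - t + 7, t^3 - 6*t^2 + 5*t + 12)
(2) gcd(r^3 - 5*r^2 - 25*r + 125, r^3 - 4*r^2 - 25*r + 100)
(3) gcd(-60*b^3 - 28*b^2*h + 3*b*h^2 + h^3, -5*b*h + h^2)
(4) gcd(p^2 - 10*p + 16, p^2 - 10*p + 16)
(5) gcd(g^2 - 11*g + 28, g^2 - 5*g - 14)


(1) = t + 1
(2) = gcd((r - 5)^2*(r + 5), (r - 5)*(r - 4)*(r + 5)) = r^2 - 25
(3) = gcd((-5*b + h)*(2*b + h)*(6*b + h), h*(-5*b + h)) = 5*b - h
(4) = p^2 - 10*p + 16
(5) = g - 7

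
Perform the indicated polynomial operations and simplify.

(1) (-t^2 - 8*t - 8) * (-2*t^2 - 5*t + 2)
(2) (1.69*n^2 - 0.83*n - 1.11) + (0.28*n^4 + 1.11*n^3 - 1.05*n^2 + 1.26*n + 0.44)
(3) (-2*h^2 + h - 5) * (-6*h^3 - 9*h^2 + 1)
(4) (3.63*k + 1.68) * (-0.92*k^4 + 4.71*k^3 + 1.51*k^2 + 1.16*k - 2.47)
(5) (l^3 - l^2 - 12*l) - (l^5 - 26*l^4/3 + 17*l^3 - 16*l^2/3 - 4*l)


(1) = 2*t^4 + 21*t^3 + 54*t^2 + 24*t - 16
(2) = 0.28*n^4 + 1.11*n^3 + 0.64*n^2 + 0.43*n - 0.67
(3) = 12*h^5 + 12*h^4 + 21*h^3 + 43*h^2 + h - 5
(4) = -3.3396*k^5 + 15.5517*k^4 + 13.3941*k^3 + 6.7476*k^2 - 7.0173*k - 4.1496
(5) = -l^5 + 26*l^4/3 - 16*l^3 + 13*l^2/3 - 8*l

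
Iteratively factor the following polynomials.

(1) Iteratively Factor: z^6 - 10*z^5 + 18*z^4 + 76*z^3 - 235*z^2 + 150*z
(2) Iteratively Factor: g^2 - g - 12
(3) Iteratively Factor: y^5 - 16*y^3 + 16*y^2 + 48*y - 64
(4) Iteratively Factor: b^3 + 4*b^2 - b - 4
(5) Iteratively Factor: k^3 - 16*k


(1) = (z - 2)*(z^5 - 8*z^4 + 2*z^3 + 80*z^2 - 75*z) = (z - 5)*(z - 2)*(z^4 - 3*z^3 - 13*z^2 + 15*z) = z*(z - 5)*(z - 2)*(z^3 - 3*z^2 - 13*z + 15) = z*(z - 5)*(z - 2)*(z + 3)*(z^2 - 6*z + 5) = z*(z - 5)*(z - 2)*(z - 1)*(z + 3)*(z - 5)
(2) = (g - 4)*(g + 3)
(3) = (y + 4)*(y^4 - 4*y^3 + 16*y - 16) = (y + 2)*(y + 4)*(y^3 - 6*y^2 + 12*y - 8) = (y - 2)*(y + 2)*(y + 4)*(y^2 - 4*y + 4) = (y - 2)^2*(y + 2)*(y + 4)*(y - 2)
(4) = (b + 1)*(b^2 + 3*b - 4) = (b + 1)*(b + 4)*(b - 1)
(5) = (k + 4)*(k^2 - 4*k) = k*(k + 4)*(k - 4)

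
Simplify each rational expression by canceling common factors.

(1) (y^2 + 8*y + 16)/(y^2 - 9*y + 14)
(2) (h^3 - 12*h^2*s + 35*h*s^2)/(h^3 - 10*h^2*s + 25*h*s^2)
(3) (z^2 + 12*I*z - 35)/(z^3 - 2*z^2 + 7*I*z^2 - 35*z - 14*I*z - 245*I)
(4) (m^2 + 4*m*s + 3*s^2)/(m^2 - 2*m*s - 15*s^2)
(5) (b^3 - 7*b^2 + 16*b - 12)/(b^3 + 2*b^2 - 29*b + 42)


(1) = (y^2 + 8*y + 16)/(y^2 - 9*y + 14)
(2) = (-h + 7*s)/(-h + 5*s)
(3) = (z + 5*I)/(z^2 - 2*z - 35)
(4) = (-m - s)/(-m + 5*s)
(5) = (b - 2)/(b + 7)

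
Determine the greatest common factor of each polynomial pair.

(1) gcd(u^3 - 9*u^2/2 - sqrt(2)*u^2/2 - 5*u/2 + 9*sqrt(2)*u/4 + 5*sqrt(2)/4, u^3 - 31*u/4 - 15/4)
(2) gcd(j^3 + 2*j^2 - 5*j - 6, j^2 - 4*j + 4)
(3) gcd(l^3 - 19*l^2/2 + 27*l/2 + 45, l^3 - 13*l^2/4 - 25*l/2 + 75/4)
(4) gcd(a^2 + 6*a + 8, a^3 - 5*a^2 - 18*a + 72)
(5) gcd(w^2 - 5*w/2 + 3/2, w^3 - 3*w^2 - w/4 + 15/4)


(1) = u + 1/2
(2) = j - 2
(3) = l - 5
(4) = a + 4
(5) = w - 3/2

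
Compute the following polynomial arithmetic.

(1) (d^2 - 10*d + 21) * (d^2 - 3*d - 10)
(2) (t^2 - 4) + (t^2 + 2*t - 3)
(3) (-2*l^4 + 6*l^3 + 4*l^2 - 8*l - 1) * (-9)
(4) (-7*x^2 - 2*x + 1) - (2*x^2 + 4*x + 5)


(1) = d^4 - 13*d^3 + 41*d^2 + 37*d - 210
(2) = 2*t^2 + 2*t - 7
(3) = 18*l^4 - 54*l^3 - 36*l^2 + 72*l + 9
(4) = -9*x^2 - 6*x - 4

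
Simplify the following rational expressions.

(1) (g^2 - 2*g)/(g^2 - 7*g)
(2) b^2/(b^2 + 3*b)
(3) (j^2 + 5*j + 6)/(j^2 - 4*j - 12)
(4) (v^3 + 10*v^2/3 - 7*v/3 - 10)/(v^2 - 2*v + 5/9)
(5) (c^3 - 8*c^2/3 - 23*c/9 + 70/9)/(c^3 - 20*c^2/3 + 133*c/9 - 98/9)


(1) = (g - 2)/(g - 7)
(2) = b/(b + 3)
(3) = (j + 3)/(j - 6)
(4) = (3*v^2 + 15*v + 18)/(3*v - 1)
(5) = (3*c + 5)/(3*c - 7)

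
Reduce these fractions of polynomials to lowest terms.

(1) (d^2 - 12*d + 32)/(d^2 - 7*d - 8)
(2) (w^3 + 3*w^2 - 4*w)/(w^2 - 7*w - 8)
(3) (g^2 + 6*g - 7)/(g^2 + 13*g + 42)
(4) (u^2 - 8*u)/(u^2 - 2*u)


(1) = (d - 4)/(d + 1)
(2) = (w^3 + 3*w^2 - 4*w)/(w^2 - 7*w - 8)
(3) = (g - 1)/(g + 6)
(4) = (u - 8)/(u - 2)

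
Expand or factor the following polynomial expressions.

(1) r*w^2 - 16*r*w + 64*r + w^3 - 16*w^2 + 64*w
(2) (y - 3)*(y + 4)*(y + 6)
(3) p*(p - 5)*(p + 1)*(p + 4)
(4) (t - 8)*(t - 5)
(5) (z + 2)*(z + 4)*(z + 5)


(1) = (r + w)*(w - 8)^2
(2) = y^3 + 7*y^2 - 6*y - 72
(3) = p^4 - 21*p^2 - 20*p
(4) = t^2 - 13*t + 40
(5) = z^3 + 11*z^2 + 38*z + 40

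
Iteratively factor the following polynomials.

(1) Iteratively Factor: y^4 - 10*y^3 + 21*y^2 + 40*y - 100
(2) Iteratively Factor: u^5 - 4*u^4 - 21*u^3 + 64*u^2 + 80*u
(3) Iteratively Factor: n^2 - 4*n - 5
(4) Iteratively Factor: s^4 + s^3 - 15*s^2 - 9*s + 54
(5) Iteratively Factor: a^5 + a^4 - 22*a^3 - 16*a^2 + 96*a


(1) = (y + 2)*(y^3 - 12*y^2 + 45*y - 50) = (y - 2)*(y + 2)*(y^2 - 10*y + 25) = (y - 5)*(y - 2)*(y + 2)*(y - 5)
(2) = (u - 5)*(u^4 + u^3 - 16*u^2 - 16*u) = (u - 5)*(u + 4)*(u^3 - 3*u^2 - 4*u) = (u - 5)*(u - 4)*(u + 4)*(u^2 + u) = u*(u - 5)*(u - 4)*(u + 4)*(u + 1)
(3) = (n + 1)*(n - 5)
(4) = (s + 3)*(s^3 - 2*s^2 - 9*s + 18) = (s - 3)*(s + 3)*(s^2 + s - 6) = (s - 3)*(s + 3)^2*(s - 2)
(5) = (a)*(a^4 + a^3 - 22*a^2 - 16*a + 96) = a*(a - 2)*(a^3 + 3*a^2 - 16*a - 48) = a*(a - 2)*(a + 3)*(a^2 - 16) = a*(a - 4)*(a - 2)*(a + 3)*(a + 4)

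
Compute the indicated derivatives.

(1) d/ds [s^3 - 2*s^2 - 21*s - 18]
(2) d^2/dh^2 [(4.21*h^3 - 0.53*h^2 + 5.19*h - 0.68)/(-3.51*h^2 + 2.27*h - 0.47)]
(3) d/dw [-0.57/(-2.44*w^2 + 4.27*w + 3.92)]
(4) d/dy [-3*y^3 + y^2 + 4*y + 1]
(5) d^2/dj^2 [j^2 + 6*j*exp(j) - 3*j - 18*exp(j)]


(1) = 3*s^2 - 4*s - 21
(2) = (-148.93382*h^3 + 71.969856*h^2 + 13.283508*h - 6.075916)/(43.243551*h^6 - 83.899881*h^5 + 71.631378*h^4 - 34.165997*h^3 + 9.591666*h^2 - 1.504329*h + 0.103823)
(3) = (2.4339 - 2.7816*w)/(-2.44*w^2 + 4.27*w + 3.92)^2
(4) = -9*y^2 + 2*y + 4
(5) = 6*j*exp(j) - 6*exp(j) + 2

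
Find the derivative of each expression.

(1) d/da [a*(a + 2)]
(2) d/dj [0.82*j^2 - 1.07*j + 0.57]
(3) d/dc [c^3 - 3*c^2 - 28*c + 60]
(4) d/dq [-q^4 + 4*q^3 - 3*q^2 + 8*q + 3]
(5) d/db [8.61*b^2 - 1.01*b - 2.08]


(1) = 2*a + 2
(2) = 1.64*j - 1.07
(3) = 3*c^2 - 6*c - 28
(4) = -4*q^3 + 12*q^2 - 6*q + 8
(5) = 17.22*b - 1.01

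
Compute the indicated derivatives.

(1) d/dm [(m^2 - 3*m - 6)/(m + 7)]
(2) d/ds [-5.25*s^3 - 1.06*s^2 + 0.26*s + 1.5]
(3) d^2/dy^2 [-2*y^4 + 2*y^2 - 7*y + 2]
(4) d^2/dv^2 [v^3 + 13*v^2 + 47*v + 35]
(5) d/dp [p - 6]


(1) = (m^2 + 14*m - 15)/(m^2 + 14*m + 49)
(2) = -15.75*s^2 - 2.12*s + 0.26
(3) = 4 - 24*y^2
(4) = 6*v + 26
(5) = 1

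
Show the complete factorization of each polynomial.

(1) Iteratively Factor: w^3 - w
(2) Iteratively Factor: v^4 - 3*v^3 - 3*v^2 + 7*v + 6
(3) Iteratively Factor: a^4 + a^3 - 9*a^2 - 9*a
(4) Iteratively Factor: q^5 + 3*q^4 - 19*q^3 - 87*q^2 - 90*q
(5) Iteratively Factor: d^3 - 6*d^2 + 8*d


(1) = (w)*(w^2 - 1) = w*(w - 1)*(w + 1)
(2) = (v + 1)*(v^3 - 4*v^2 + v + 6) = (v - 3)*(v + 1)*(v^2 - v - 2) = (v - 3)*(v - 2)*(v + 1)*(v + 1)
(3) = (a - 3)*(a^3 + 4*a^2 + 3*a) = (a - 3)*(a + 1)*(a^2 + 3*a) = a*(a - 3)*(a + 1)*(a + 3)
(4) = (q + 3)*(q^4 - 19*q^2 - 30*q) = (q - 5)*(q + 3)*(q^3 + 5*q^2 + 6*q) = (q - 5)*(q + 2)*(q + 3)*(q^2 + 3*q) = q*(q - 5)*(q + 2)*(q + 3)*(q + 3)
(5) = (d)*(d^2 - 6*d + 8) = d*(d - 2)*(d - 4)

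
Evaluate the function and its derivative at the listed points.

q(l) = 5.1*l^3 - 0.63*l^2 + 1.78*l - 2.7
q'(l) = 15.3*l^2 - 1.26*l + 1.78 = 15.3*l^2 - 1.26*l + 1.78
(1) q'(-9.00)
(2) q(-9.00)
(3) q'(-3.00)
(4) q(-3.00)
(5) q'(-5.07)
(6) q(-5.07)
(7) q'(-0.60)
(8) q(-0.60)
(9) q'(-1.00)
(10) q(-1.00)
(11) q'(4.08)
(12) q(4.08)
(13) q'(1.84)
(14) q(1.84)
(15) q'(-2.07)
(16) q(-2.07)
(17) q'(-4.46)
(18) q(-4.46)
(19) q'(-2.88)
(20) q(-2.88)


(1) = 1252.42
(2) = -3787.65
(3) = 143.26
(4) = -151.41
(5) = 401.45
(6) = -692.57
(7) = 8.04
(8) = -5.10
(9) = 18.34
(10) = -10.21
(11) = 251.33
(12) = 340.45
(13) = 51.26
(14) = 30.21
(15) = 69.95
(16) = -54.32
(17) = 311.74
(18) = -475.62
(19) = 132.31
(20) = -134.88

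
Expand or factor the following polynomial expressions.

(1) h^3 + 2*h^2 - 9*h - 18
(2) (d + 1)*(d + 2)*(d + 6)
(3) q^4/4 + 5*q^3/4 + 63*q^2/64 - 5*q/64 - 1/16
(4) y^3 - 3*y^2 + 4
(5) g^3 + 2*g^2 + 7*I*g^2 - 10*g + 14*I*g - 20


(1) = (h - 3)*(h + 2)*(h + 3)
(2) = d^3 + 9*d^2 + 20*d + 12
(3) = (q/4 + 1)*(q - 1/4)*(q + 1/4)*(q + 1)
(4) = (y - 2)^2*(y + 1)
(5) = (g + 2)*(g + 2*I)*(g + 5*I)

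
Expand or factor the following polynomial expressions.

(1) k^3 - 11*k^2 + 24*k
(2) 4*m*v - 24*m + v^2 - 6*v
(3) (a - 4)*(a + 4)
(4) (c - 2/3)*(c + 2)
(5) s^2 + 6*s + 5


(1) = k*(k - 8)*(k - 3)
(2) = (4*m + v)*(v - 6)
(3) = a^2 - 16
(4) = c^2 + 4*c/3 - 4/3
(5) = (s + 1)*(s + 5)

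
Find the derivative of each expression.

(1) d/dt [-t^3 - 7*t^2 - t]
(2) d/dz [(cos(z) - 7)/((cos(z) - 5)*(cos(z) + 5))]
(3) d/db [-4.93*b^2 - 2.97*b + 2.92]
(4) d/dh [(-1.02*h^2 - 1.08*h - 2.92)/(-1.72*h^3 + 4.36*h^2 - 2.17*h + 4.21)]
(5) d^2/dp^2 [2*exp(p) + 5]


(1) = -3*t^2 - 14*t - 1
(2) = (cos(z)^2 - 14*cos(z) + 25)*sin(z)/((cos(z) - 5)^2*(cos(z) + 5)^2)
(3) = -9.86*b - 2.97
(4) = (-1.7544*h^4 - 3.7152*h^3 - 8.145*h^2 + 16.874*h - 10.8832)/(2.9584*h^6 - 14.9984*h^5 + 26.4744*h^4 - 33.4048*h^3 + 41.4201*h^2 - 18.2714*h + 17.7241)
(5) = 2*exp(p)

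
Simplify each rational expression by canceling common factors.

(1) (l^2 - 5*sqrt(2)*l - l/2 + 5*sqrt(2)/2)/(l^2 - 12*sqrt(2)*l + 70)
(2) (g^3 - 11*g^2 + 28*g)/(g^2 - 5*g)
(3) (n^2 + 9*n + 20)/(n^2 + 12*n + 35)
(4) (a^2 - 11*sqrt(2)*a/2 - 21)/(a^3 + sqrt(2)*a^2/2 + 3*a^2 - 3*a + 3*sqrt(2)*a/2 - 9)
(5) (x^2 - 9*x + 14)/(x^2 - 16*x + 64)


(1) = (2*l - 1)/(2*l - 14*sqrt(2))
(2) = (g^2 - 11*g + 28)/(g - 5)
(3) = (n + 4)/(n + 7)
(4) = (4*a - 28*sqrt(2))/(4*a^2 + a*(12 - 4*sqrt(2)) - 12*sqrt(2))
(5) = (x^2 - 9*x + 14)/(x^2 - 16*x + 64)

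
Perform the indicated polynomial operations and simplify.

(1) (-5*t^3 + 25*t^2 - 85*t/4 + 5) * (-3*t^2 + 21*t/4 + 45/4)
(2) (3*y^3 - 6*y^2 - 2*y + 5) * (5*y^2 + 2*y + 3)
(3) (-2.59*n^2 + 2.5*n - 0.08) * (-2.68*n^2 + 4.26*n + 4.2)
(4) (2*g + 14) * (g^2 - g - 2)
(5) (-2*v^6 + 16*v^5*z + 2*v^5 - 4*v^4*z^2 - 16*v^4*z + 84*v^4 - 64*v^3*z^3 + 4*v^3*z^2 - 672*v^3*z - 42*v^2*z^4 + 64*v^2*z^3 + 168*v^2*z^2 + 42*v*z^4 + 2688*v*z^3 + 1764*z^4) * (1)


(1) = 15*t^5 - 405*t^4/4 + 555*t^3/4 + 2475*t^2/16 - 3405*t/16 + 225/4
(2) = 15*y^5 - 24*y^4 - 13*y^3 + 3*y^2 + 4*y + 15
(3) = 6.9412*n^4 - 17.7334*n^3 - 0.0136*n^2 + 10.1592*n - 0.336
(4) = 2*g^3 + 12*g^2 - 18*g - 28
(5) = -2*v^6 + 16*v^5*z + 2*v^5 - 4*v^4*z^2 - 16*v^4*z + 84*v^4 - 64*v^3*z^3 + 4*v^3*z^2 - 672*v^3*z - 42*v^2*z^4 + 64*v^2*z^3 + 168*v^2*z^2 + 42*v*z^4 + 2688*v*z^3 + 1764*z^4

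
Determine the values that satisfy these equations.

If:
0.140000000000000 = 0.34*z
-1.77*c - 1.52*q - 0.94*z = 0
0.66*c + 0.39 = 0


Then:
c = -0.59
q = 0.43
z = 0.41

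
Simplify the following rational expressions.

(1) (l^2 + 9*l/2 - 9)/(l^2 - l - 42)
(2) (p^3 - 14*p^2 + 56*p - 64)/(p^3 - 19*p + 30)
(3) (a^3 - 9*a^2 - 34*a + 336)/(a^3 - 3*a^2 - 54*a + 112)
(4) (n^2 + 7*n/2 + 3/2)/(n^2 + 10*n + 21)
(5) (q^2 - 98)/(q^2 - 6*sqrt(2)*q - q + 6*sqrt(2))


(1) = (2*l - 3)/(2*l - 14)
(2) = (p^2 - 12*p + 32)/(p^2 + 2*p - 15)
(3) = (a^2 - a - 42)/(a^2 + 5*a - 14)
(4) = (2*n + 1)/(2*n + 14)
(5) = (q^2 - 98)/(q^2 + q*(-6*sqrt(2) - 1) + 6*sqrt(2))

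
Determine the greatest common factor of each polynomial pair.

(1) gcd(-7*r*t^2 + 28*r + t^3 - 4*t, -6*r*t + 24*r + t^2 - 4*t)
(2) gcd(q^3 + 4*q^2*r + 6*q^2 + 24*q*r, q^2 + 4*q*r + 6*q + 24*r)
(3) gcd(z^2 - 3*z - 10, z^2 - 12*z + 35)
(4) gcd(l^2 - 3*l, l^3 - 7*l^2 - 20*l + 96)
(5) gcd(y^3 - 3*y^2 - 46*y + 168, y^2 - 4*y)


(1) = gcd((-7*r + t)*(t - 2)*(t + 2), (-6*r + t)*(t - 4)) = 1
(2) = q^2 + 4*q*r + 6*q + 24*r
(3) = gcd((z - 5)*(z + 2), (z - 7)*(z - 5)) = z - 5
(4) = l - 3
(5) = gcd((y - 6)*(y - 4)*(y + 7), y*(y - 4)) = y - 4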